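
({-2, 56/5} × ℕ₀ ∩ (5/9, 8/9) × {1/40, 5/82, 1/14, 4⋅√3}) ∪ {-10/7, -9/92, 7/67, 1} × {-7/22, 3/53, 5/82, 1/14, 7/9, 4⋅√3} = {-10/7, -9/92, 7/67, 1} × {-7/22, 3/53, 5/82, 1/14, 7/9, 4⋅√3}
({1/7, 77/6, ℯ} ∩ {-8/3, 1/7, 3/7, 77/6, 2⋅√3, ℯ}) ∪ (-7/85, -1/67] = (-7/85, -1/67] ∪ {1/7, 77/6, ℯ}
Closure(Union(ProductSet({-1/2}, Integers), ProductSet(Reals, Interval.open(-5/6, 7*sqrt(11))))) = Union(ProductSet({-1/2}, Integers), ProductSet(Reals, Interval(-5/6, 7*sqrt(11))))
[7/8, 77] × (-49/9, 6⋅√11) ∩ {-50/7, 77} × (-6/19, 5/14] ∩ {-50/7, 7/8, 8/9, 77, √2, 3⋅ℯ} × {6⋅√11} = ∅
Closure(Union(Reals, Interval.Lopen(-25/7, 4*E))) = Interval(-oo, oo)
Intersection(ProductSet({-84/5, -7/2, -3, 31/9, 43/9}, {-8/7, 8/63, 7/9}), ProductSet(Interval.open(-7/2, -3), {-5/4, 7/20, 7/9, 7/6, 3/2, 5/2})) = EmptySet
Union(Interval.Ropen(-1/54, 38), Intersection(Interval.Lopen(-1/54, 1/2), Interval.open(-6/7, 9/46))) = Interval.Ropen(-1/54, 38)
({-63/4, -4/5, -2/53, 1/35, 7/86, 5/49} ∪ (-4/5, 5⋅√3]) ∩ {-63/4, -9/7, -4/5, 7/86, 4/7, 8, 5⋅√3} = {-63/4, -4/5, 7/86, 4/7, 8, 5⋅√3}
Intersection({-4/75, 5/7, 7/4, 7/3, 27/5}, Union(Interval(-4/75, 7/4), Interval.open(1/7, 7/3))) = {-4/75, 5/7, 7/4}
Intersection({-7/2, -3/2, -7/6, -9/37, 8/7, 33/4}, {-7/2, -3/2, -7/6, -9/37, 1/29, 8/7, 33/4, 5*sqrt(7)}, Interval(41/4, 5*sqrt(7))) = EmptySet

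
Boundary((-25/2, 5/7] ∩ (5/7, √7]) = ∅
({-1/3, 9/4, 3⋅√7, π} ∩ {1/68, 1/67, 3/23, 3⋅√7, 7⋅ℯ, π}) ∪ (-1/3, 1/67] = (-1/3, 1/67] ∪ {3⋅√7, π}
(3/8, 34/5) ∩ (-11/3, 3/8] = ∅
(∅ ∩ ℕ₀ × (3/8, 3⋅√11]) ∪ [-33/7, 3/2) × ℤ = [-33/7, 3/2) × ℤ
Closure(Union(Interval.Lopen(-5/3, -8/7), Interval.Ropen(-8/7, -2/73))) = Interval(-5/3, -2/73)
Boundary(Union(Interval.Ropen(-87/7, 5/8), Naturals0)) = Union(Complement(Naturals0, Interval.open(-87/7, 5/8)), {-87/7, 5/8})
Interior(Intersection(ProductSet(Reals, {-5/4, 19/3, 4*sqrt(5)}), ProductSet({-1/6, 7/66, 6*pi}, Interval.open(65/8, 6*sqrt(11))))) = EmptySet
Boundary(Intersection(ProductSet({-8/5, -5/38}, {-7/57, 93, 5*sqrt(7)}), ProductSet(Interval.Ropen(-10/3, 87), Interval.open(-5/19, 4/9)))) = ProductSet({-8/5, -5/38}, {-7/57})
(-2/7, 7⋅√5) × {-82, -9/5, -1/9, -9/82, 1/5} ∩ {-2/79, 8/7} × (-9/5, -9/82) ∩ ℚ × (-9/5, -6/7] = ∅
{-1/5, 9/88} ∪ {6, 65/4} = {-1/5, 9/88, 6, 65/4}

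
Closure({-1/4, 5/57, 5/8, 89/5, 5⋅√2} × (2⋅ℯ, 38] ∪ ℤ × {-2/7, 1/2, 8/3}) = (ℤ × {-2/7, 1/2, 8/3}) ∪ ({-1/4, 5/57, 5/8, 89/5, 5⋅√2} × [2⋅ℯ, 38])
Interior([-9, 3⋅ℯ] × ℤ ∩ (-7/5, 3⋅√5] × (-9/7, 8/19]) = ∅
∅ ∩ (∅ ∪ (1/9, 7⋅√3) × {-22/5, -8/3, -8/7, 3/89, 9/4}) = ∅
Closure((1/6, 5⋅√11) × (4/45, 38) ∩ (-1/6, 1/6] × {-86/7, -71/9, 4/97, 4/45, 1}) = ∅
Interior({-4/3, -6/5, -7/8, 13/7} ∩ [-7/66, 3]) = ∅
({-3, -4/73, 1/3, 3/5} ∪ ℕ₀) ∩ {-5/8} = ∅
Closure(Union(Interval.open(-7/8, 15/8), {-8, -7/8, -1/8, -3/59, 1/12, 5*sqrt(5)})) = Union({-8, 5*sqrt(5)}, Interval(-7/8, 15/8))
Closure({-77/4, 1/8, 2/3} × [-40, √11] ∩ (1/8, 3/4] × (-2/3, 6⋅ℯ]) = {2/3} × [-2/3, √11]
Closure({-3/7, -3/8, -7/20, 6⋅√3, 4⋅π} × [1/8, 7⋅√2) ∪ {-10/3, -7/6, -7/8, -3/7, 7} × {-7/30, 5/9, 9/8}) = ({-10/3, -7/6, -7/8, -3/7, 7} × {-7/30, 5/9, 9/8}) ∪ ({-3/7, -3/8, -7/20, 6⋅√3, 4⋅π} × [1/8, 7⋅√2])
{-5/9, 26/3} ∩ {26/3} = {26/3}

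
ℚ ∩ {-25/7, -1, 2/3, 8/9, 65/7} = {-25/7, -1, 2/3, 8/9, 65/7}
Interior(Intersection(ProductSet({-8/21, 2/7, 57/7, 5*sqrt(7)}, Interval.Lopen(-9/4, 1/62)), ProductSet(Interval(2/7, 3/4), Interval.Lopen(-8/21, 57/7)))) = EmptySet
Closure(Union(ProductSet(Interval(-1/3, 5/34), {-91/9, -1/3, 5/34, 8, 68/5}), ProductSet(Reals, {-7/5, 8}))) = Union(ProductSet(Interval(-1/3, 5/34), {-91/9, -1/3, 5/34, 8, 68/5}), ProductSet(Reals, {-7/5, 8}))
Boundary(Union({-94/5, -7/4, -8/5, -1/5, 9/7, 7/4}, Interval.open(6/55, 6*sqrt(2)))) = {-94/5, -7/4, -8/5, -1/5, 6/55, 6*sqrt(2)}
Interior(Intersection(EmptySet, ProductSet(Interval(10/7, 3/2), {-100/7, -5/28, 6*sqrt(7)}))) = EmptySet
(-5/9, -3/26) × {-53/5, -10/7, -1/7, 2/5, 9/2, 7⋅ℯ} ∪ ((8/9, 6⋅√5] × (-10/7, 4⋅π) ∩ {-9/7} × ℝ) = (-5/9, -3/26) × {-53/5, -10/7, -1/7, 2/5, 9/2, 7⋅ℯ}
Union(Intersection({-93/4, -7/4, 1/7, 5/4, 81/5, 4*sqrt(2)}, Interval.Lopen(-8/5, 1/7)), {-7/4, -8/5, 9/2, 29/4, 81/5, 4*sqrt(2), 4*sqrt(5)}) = {-7/4, -8/5, 1/7, 9/2, 29/4, 81/5, 4*sqrt(2), 4*sqrt(5)}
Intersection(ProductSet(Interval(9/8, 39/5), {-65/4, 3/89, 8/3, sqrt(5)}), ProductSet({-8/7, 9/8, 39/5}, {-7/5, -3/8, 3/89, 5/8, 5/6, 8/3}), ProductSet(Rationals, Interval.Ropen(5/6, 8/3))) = EmptySet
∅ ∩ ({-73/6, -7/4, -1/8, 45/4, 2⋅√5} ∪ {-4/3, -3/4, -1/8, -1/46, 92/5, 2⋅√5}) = ∅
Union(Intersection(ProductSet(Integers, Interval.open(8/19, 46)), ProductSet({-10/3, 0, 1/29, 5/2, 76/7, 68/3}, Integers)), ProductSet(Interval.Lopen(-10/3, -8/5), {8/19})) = Union(ProductSet({0}, Range(1, 46, 1)), ProductSet(Interval.Lopen(-10/3, -8/5), {8/19}))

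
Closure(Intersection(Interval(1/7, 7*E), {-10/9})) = EmptySet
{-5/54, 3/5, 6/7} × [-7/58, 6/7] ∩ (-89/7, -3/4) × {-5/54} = ∅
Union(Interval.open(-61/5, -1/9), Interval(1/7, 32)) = Union(Interval.open(-61/5, -1/9), Interval(1/7, 32))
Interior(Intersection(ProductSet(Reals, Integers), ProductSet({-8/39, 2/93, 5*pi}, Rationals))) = EmptySet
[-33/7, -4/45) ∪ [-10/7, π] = [-33/7, π]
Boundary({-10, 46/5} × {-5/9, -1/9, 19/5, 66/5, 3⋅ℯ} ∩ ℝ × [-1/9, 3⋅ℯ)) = {-10, 46/5} × {-1/9, 19/5}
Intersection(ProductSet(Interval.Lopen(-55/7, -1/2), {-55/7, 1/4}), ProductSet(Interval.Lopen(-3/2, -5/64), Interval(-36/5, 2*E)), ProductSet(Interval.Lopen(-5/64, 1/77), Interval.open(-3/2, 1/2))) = EmptySet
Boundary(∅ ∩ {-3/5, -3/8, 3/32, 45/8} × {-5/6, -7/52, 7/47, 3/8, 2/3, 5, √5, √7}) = ∅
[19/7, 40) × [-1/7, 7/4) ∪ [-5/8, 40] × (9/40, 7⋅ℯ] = ([19/7, 40) × [-1/7, 7/4)) ∪ ([-5/8, 40] × (9/40, 7⋅ℯ])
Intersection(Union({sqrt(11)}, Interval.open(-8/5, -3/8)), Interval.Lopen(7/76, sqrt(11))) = {sqrt(11)}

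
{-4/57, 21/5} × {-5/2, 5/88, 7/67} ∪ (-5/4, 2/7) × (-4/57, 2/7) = ({-4/57, 21/5} × {-5/2, 5/88, 7/67}) ∪ ((-5/4, 2/7) × (-4/57, 2/7))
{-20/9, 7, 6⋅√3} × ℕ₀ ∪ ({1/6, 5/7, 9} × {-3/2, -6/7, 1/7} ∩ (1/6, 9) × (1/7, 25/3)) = {-20/9, 7, 6⋅√3} × ℕ₀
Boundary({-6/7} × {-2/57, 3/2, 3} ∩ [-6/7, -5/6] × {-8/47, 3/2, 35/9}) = {-6/7} × {3/2}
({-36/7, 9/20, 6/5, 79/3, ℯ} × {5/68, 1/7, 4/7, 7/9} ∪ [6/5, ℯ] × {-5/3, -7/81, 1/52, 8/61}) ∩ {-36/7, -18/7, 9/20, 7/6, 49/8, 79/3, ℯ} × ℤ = ∅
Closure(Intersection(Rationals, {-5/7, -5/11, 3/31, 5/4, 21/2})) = {-5/7, -5/11, 3/31, 5/4, 21/2}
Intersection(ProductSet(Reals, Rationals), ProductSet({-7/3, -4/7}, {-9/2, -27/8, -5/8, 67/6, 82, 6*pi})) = ProductSet({-7/3, -4/7}, {-9/2, -27/8, -5/8, 67/6, 82})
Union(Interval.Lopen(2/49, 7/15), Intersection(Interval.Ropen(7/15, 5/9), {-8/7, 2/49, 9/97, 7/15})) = Interval.Lopen(2/49, 7/15)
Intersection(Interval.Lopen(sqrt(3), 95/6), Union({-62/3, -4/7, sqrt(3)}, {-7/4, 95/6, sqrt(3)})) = {95/6}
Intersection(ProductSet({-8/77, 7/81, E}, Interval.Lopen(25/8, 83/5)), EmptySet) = EmptySet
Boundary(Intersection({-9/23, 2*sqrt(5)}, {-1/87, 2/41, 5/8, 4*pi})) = EmptySet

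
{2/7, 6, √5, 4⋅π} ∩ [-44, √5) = {2/7}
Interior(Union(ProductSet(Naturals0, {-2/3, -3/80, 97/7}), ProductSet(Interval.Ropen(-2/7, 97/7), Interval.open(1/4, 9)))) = ProductSet(Union(Complement(Interval.open(-2/7, 97/7), Union(Complement(Naturals0, Interval.open(-2/7, 97/7)), Naturals0)), Interval.open(-2/7, 97/7)), Interval.open(1/4, 9))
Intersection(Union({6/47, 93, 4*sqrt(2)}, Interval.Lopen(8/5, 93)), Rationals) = Union({6/47}, Intersection(Interval.Lopen(8/5, 93), Rationals))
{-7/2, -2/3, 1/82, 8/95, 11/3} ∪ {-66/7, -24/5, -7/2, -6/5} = {-66/7, -24/5, -7/2, -6/5, -2/3, 1/82, 8/95, 11/3}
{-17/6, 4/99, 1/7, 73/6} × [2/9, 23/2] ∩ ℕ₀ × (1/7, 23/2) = ∅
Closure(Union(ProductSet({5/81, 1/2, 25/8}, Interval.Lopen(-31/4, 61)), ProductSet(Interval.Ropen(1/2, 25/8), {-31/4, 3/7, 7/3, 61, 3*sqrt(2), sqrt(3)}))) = Union(ProductSet({5/81, 1/2, 25/8}, Interval(-31/4, 61)), ProductSet(Interval(1/2, 25/8), {-31/4, 3/7, 7/3, 61, 3*sqrt(2), sqrt(3)}))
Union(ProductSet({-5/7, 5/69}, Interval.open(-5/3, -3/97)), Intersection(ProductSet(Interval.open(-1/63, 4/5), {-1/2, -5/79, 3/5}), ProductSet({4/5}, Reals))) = ProductSet({-5/7, 5/69}, Interval.open(-5/3, -3/97))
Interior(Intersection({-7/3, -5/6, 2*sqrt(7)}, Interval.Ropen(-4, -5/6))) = EmptySet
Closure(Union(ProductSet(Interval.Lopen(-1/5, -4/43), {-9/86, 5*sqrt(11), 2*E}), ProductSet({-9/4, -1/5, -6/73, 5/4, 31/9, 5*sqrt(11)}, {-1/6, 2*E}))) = Union(ProductSet({-9/4, -1/5, -6/73, 5/4, 31/9, 5*sqrt(11)}, {-1/6, 2*E}), ProductSet(Interval(-1/5, -4/43), {-9/86, 5*sqrt(11), 2*E}))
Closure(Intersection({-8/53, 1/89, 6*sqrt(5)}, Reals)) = {-8/53, 1/89, 6*sqrt(5)}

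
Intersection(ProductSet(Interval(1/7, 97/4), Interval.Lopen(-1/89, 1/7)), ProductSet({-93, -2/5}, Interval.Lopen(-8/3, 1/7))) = EmptySet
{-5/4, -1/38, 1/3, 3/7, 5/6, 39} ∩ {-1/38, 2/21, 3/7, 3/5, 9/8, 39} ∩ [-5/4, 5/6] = {-1/38, 3/7}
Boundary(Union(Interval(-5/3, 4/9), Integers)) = Union(Complement(Integers, Interval.open(-5/3, 4/9)), {-5/3, 4/9})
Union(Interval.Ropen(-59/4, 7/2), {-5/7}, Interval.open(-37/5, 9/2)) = Interval.Ropen(-59/4, 9/2)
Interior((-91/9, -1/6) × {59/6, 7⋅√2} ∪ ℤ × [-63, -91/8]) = ∅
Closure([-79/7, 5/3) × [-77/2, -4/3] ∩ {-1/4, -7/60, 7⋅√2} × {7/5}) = ∅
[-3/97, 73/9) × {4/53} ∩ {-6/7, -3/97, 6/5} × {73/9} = ∅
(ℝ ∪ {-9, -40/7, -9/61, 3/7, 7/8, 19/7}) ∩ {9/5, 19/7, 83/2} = {9/5, 19/7, 83/2}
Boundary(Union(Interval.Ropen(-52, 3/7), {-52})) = {-52, 3/7}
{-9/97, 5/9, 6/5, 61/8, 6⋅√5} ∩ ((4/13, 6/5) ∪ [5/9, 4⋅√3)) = {5/9, 6/5}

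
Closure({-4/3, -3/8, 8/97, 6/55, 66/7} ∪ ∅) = {-4/3, -3/8, 8/97, 6/55, 66/7}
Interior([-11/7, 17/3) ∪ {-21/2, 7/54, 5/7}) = (-11/7, 17/3)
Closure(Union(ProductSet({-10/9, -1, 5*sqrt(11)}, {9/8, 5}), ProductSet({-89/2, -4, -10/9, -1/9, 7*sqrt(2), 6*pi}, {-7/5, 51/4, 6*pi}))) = Union(ProductSet({-10/9, -1, 5*sqrt(11)}, {9/8, 5}), ProductSet({-89/2, -4, -10/9, -1/9, 7*sqrt(2), 6*pi}, {-7/5, 51/4, 6*pi}))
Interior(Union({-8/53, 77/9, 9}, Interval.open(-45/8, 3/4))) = Interval.open(-45/8, 3/4)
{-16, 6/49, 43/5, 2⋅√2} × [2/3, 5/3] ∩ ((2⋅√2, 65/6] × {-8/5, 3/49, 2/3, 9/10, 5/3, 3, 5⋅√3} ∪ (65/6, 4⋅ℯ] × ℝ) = {43/5} × {2/3, 9/10, 5/3}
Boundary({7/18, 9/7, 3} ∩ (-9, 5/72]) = ∅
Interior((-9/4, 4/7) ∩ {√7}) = ∅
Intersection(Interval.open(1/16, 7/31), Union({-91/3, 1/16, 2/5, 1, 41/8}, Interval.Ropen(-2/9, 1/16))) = EmptySet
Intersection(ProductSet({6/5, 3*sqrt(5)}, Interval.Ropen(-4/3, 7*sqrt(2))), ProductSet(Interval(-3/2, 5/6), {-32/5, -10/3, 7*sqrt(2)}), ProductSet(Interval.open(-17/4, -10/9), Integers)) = EmptySet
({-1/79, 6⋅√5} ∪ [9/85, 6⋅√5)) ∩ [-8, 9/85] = {-1/79, 9/85}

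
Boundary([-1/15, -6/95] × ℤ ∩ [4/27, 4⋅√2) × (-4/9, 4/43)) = ∅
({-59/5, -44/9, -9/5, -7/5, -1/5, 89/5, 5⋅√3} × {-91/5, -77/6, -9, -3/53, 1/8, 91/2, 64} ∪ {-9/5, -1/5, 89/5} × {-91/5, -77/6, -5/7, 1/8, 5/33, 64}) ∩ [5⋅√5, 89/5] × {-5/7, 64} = {89/5} × {-5/7, 64}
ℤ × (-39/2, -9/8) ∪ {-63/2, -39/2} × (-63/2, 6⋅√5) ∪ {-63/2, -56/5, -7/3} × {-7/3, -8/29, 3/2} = (ℤ × (-39/2, -9/8)) ∪ ({-63/2, -56/5, -7/3} × {-7/3, -8/29, 3/2}) ∪ ({-63/2, -39/2} × (-63/2, 6⋅√5))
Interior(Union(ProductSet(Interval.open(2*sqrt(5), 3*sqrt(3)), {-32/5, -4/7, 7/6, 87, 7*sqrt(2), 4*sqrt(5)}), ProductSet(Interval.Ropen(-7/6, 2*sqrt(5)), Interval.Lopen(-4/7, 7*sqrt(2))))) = ProductSet(Interval.open(-7/6, 2*sqrt(5)), Interval.open(-4/7, 7*sqrt(2)))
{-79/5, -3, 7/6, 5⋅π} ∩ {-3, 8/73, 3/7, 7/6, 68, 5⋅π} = {-3, 7/6, 5⋅π}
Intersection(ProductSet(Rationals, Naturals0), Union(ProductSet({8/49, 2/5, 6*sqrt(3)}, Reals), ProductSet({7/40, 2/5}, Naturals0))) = ProductSet({8/49, 7/40, 2/5}, Naturals0)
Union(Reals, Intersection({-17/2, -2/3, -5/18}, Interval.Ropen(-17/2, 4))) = Reals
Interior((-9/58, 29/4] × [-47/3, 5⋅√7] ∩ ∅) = ∅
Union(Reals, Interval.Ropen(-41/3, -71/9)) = Interval(-oo, oo)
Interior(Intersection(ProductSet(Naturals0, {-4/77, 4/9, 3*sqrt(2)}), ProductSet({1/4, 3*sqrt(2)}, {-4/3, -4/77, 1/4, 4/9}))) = EmptySet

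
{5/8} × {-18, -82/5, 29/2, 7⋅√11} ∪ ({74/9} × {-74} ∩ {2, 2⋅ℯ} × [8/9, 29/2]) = {5/8} × {-18, -82/5, 29/2, 7⋅√11}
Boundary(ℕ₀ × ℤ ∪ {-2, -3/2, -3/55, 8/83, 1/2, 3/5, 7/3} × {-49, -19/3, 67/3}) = (ℕ₀ × ℤ) ∪ ({-2, -3/2, -3/55, 8/83, 1/2, 3/5, 7/3} × {-49, -19/3, 67/3})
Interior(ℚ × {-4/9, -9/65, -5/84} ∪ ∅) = ∅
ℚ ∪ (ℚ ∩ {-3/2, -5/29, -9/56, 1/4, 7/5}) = ℚ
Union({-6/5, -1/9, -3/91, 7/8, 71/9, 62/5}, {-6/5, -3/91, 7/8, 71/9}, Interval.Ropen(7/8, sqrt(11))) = Union({-6/5, -1/9, -3/91, 71/9, 62/5}, Interval.Ropen(7/8, sqrt(11)))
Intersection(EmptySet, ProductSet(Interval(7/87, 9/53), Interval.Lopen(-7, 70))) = EmptySet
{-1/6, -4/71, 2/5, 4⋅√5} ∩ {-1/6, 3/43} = {-1/6}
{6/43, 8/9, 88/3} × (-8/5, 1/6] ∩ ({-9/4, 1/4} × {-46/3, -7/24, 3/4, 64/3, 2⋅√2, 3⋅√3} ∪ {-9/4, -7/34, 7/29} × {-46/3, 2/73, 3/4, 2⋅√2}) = ∅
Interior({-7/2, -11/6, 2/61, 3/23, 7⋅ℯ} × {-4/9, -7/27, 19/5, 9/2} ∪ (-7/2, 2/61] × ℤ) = ∅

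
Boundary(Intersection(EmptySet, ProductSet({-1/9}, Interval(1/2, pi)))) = EmptySet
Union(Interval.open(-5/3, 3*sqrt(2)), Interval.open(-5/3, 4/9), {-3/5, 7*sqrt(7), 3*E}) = Union({7*sqrt(7), 3*E}, Interval.open(-5/3, 3*sqrt(2)))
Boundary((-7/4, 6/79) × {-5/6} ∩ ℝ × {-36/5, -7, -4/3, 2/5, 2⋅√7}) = ∅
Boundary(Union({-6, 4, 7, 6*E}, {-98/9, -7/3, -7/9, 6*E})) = {-98/9, -6, -7/3, -7/9, 4, 7, 6*E}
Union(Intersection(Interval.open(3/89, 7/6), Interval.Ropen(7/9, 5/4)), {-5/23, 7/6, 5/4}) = Union({-5/23, 5/4}, Interval(7/9, 7/6))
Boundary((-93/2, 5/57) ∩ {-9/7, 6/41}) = {-9/7}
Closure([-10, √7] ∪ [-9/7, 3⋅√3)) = [-10, 3⋅√3]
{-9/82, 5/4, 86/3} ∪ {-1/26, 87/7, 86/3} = {-9/82, -1/26, 5/4, 87/7, 86/3}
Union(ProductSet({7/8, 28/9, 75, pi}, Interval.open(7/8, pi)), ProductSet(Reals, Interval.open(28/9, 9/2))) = Union(ProductSet({7/8, 28/9, 75, pi}, Interval.open(7/8, pi)), ProductSet(Reals, Interval.open(28/9, 9/2)))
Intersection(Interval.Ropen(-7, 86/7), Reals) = Interval.Ropen(-7, 86/7)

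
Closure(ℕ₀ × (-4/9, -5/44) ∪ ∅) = ℕ₀ × [-4/9, -5/44]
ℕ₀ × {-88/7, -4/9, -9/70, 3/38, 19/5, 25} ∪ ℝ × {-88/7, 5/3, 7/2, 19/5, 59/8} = (ℝ × {-88/7, 5/3, 7/2, 19/5, 59/8}) ∪ (ℕ₀ × {-88/7, -4/9, -9/70, 3/38, 19/5, 25})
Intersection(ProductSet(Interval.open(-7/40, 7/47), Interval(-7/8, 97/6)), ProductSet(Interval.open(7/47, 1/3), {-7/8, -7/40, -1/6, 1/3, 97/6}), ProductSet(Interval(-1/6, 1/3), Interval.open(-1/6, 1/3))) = EmptySet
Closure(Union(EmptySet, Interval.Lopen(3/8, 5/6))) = Interval(3/8, 5/6)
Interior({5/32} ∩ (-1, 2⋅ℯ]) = ∅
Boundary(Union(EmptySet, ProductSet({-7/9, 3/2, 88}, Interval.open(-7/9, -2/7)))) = ProductSet({-7/9, 3/2, 88}, Interval(-7/9, -2/7))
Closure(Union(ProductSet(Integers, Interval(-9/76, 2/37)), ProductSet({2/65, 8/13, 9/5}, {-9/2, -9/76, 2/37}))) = Union(ProductSet({2/65, 8/13, 9/5}, {-9/2, -9/76, 2/37}), ProductSet(Integers, Interval(-9/76, 2/37)))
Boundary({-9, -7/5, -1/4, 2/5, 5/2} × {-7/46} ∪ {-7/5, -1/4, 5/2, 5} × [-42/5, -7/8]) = ({-9, -7/5, -1/4, 2/5, 5/2} × {-7/46}) ∪ ({-7/5, -1/4, 5/2, 5} × [-42/5, -7/8])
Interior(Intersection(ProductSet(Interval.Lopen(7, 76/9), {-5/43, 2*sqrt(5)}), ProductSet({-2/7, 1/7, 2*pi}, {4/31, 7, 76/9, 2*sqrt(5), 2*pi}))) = EmptySet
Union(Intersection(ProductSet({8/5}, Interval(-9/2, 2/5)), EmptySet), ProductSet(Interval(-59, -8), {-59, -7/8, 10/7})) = ProductSet(Interval(-59, -8), {-59, -7/8, 10/7})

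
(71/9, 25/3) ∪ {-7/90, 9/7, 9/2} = {-7/90, 9/7, 9/2} ∪ (71/9, 25/3)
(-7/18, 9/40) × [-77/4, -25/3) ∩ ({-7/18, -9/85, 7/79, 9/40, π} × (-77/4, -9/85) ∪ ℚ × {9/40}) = {-9/85, 7/79} × (-77/4, -25/3)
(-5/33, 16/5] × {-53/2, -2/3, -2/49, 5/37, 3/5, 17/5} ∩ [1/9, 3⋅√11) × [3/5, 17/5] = [1/9, 16/5] × {3/5, 17/5}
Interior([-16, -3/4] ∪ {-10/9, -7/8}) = (-16, -3/4)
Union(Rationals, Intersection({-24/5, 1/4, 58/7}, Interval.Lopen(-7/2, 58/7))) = Rationals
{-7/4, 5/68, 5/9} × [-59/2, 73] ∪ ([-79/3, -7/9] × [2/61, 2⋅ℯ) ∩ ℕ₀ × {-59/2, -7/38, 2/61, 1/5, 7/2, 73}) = {-7/4, 5/68, 5/9} × [-59/2, 73]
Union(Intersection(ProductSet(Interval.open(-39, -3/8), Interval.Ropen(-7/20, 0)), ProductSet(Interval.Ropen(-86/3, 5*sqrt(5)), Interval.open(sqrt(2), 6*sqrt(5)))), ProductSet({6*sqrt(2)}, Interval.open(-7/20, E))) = ProductSet({6*sqrt(2)}, Interval.open(-7/20, E))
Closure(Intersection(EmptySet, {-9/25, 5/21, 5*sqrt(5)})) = EmptySet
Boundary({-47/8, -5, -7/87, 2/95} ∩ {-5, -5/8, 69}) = {-5}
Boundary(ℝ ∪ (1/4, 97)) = ∅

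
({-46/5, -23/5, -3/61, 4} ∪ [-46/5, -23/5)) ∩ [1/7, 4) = ∅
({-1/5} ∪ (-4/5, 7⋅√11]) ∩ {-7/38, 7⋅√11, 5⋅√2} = {-7/38, 7⋅√11, 5⋅√2}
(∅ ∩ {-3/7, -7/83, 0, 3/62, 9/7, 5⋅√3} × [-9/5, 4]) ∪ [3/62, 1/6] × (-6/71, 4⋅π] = [3/62, 1/6] × (-6/71, 4⋅π]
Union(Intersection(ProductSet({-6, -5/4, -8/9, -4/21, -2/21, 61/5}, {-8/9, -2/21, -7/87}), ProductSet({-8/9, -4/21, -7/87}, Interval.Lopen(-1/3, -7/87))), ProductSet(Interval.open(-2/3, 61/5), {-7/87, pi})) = Union(ProductSet({-8/9, -4/21}, {-2/21, -7/87}), ProductSet(Interval.open(-2/3, 61/5), {-7/87, pi}))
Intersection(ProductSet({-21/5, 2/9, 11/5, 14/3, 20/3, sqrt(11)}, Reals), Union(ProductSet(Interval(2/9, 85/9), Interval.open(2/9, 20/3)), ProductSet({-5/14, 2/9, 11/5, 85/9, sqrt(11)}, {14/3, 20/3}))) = Union(ProductSet({2/9, 11/5, sqrt(11)}, {14/3, 20/3}), ProductSet({2/9, 11/5, 14/3, 20/3, sqrt(11)}, Interval.open(2/9, 20/3)))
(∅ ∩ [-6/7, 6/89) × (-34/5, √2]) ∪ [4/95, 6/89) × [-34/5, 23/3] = [4/95, 6/89) × [-34/5, 23/3]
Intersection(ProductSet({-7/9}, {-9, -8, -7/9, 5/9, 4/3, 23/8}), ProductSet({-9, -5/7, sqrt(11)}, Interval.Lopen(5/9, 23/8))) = EmptySet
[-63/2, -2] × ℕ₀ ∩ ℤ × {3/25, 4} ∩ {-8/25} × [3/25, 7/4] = ∅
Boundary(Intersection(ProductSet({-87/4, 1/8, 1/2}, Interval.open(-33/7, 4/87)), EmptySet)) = EmptySet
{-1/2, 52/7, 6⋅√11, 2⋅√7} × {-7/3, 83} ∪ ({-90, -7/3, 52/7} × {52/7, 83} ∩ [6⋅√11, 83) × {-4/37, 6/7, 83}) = {-1/2, 52/7, 6⋅√11, 2⋅√7} × {-7/3, 83}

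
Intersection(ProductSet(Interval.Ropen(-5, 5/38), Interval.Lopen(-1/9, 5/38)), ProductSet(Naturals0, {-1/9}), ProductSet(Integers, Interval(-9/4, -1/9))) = EmptySet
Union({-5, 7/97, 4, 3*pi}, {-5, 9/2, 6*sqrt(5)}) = {-5, 7/97, 4, 9/2, 6*sqrt(5), 3*pi}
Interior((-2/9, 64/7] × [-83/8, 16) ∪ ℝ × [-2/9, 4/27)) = (ℝ × (-2/9, 4/27)) ∪ ((-2/9, 64/7) × (-83/8, 16))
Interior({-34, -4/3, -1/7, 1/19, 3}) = ∅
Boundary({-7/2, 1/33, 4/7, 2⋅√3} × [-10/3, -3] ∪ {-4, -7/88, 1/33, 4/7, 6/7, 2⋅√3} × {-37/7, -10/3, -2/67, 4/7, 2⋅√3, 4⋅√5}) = ({-7/2, 1/33, 4/7, 2⋅√3} × [-10/3, -3]) ∪ ({-4, -7/88, 1/33, 4/7, 6/7, 2⋅√3} × {-37/7, -10/3, -2/67, 4/7, 2⋅√3, 4⋅√5})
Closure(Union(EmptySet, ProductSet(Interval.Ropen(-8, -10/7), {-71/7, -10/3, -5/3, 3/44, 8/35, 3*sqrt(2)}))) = ProductSet(Interval(-8, -10/7), {-71/7, -10/3, -5/3, 3/44, 8/35, 3*sqrt(2)})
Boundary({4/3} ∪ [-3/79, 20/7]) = {-3/79, 20/7}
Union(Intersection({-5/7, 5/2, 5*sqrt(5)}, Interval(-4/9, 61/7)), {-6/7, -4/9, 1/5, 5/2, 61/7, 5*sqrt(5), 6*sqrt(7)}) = {-6/7, -4/9, 1/5, 5/2, 61/7, 5*sqrt(5), 6*sqrt(7)}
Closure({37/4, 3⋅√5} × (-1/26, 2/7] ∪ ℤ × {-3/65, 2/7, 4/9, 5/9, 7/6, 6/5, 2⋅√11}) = ({37/4, 3⋅√5} × [-1/26, 2/7]) ∪ (ℤ × {-3/65, 2/7, 4/9, 5/9, 7/6, 6/5, 2⋅√11})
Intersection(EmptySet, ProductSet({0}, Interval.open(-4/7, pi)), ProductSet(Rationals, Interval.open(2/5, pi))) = EmptySet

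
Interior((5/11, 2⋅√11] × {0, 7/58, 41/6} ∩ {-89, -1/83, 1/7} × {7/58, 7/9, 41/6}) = ∅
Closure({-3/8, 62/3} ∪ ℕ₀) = {-3/8, 62/3} ∪ ℕ₀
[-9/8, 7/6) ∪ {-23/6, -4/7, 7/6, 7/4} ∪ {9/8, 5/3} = {-23/6, 5/3, 7/4} ∪ [-9/8, 7/6]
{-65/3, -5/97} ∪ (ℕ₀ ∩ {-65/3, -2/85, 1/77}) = {-65/3, -5/97}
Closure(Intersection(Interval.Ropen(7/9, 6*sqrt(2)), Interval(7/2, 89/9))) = Interval(7/2, 6*sqrt(2))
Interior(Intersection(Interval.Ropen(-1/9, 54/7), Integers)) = EmptySet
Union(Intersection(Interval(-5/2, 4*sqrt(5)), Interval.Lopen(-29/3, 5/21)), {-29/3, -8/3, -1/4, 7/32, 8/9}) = Union({-29/3, -8/3, 8/9}, Interval(-5/2, 5/21))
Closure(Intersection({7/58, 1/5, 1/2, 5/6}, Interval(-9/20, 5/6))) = {7/58, 1/5, 1/2, 5/6}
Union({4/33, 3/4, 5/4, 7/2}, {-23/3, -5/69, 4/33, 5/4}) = {-23/3, -5/69, 4/33, 3/4, 5/4, 7/2}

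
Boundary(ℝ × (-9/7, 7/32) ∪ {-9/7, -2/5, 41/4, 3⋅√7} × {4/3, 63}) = (ℝ × {-9/7, 7/32}) ∪ ({-9/7, -2/5, 41/4, 3⋅√7} × {4/3, 63})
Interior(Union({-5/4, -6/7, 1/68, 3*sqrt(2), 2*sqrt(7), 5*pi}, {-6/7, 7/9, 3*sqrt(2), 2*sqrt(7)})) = EmptySet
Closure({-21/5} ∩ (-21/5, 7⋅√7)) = ∅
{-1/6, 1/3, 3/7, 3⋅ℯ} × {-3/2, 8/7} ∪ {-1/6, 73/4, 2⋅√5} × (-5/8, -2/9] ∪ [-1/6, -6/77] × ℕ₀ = ([-1/6, -6/77] × ℕ₀) ∪ ({-1/6, 1/3, 3/7, 3⋅ℯ} × {-3/2, 8/7}) ∪ ({-1/6, 73/4, 2⋅√5} × (-5/8, -2/9])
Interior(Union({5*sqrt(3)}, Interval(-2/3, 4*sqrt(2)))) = Interval.open(-2/3, 4*sqrt(2))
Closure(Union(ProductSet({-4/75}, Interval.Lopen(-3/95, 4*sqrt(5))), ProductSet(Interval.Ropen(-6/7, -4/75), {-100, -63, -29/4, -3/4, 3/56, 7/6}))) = Union(ProductSet({-4/75}, Interval(-3/95, 4*sqrt(5))), ProductSet(Interval(-6/7, -4/75), {-100, -63, -29/4, -3/4, 3/56, 7/6}))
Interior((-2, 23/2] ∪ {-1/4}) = (-2, 23/2)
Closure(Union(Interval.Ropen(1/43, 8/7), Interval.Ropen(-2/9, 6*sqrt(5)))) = Interval(-2/9, 6*sqrt(5))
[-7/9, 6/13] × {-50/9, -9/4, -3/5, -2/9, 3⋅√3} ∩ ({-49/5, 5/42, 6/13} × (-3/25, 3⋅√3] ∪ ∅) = {5/42, 6/13} × {3⋅√3}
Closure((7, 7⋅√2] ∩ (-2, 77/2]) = [7, 7⋅√2]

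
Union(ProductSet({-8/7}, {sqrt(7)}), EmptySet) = ProductSet({-8/7}, {sqrt(7)})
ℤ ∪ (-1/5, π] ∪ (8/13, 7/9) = ℤ ∪ (-1/5, π]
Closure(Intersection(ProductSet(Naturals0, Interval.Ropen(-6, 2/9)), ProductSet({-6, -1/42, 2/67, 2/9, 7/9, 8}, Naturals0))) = ProductSet({8}, Range(0, 1, 1))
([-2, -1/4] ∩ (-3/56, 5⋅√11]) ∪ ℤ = ℤ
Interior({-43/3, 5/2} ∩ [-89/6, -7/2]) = ∅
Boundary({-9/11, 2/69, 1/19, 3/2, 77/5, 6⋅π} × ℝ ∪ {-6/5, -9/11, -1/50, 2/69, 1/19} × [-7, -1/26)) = ({-9/11, 2/69, 1/19, 3/2, 77/5, 6⋅π} × ℝ) ∪ ({-6/5, -9/11, -1/50, 2/69, 1/19} × [-7, -1/26])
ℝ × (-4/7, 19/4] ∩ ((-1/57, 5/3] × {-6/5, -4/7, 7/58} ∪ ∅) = (-1/57, 5/3] × {7/58}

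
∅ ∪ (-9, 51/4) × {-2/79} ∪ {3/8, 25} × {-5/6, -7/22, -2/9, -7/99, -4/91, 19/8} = ((-9, 51/4) × {-2/79}) ∪ ({3/8, 25} × {-5/6, -7/22, -2/9, -7/99, -4/91, 19/8})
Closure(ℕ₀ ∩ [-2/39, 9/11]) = {0}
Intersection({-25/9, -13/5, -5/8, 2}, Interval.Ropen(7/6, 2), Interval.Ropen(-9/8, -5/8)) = EmptySet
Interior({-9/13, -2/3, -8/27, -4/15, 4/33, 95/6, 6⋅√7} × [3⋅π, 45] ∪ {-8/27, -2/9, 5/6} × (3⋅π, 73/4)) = ∅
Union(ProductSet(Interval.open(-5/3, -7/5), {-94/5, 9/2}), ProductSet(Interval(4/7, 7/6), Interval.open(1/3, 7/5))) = Union(ProductSet(Interval.open(-5/3, -7/5), {-94/5, 9/2}), ProductSet(Interval(4/7, 7/6), Interval.open(1/3, 7/5)))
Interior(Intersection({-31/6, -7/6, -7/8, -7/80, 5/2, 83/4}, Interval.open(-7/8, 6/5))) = EmptySet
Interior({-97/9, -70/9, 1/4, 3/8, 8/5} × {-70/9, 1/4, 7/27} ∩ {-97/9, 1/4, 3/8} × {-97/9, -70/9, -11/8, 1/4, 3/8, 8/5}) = ∅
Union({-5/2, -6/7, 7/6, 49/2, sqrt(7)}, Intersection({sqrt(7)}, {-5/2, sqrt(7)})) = {-5/2, -6/7, 7/6, 49/2, sqrt(7)}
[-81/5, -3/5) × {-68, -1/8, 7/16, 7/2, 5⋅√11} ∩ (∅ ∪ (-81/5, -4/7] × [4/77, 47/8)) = (-81/5, -3/5) × {7/16, 7/2}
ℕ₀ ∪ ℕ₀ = ℕ₀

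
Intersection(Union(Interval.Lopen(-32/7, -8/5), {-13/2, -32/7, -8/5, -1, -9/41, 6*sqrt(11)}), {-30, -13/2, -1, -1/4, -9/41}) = {-13/2, -1, -9/41}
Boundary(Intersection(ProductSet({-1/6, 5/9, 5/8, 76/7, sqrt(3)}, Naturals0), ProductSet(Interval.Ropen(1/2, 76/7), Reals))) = ProductSet({5/9, 5/8, sqrt(3)}, Naturals0)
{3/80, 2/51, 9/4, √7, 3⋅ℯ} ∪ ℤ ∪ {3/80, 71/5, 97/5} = ℤ ∪ {3/80, 2/51, 9/4, 71/5, 97/5, √7, 3⋅ℯ}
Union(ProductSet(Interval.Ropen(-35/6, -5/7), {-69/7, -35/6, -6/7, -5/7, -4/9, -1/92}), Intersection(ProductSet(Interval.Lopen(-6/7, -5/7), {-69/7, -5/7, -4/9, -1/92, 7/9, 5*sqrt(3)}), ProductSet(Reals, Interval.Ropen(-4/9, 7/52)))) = Union(ProductSet(Interval.Ropen(-35/6, -5/7), {-69/7, -35/6, -6/7, -5/7, -4/9, -1/92}), ProductSet(Interval.Lopen(-6/7, -5/7), {-4/9, -1/92}))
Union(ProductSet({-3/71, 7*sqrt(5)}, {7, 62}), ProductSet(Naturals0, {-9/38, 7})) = Union(ProductSet({-3/71, 7*sqrt(5)}, {7, 62}), ProductSet(Naturals0, {-9/38, 7}))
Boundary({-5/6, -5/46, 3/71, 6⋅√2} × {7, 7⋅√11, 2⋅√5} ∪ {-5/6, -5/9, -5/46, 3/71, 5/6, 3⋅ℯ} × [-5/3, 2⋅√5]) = ({-5/6, -5/9, -5/46, 3/71, 5/6, 3⋅ℯ} × [-5/3, 2⋅√5]) ∪ ({-5/6, -5/46, 3/71, 6⋅√2} × {7, 7⋅√11, 2⋅√5})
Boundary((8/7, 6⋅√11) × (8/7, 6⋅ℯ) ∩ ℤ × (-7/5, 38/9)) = {2, 3, …, 19} × [8/7, 38/9]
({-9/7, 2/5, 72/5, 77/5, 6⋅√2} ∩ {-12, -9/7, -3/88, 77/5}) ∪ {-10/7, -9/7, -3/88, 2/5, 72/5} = {-10/7, -9/7, -3/88, 2/5, 72/5, 77/5}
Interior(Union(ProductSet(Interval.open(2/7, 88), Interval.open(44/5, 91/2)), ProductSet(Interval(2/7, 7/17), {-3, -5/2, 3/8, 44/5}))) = ProductSet(Interval.open(2/7, 88), Interval.open(44/5, 91/2))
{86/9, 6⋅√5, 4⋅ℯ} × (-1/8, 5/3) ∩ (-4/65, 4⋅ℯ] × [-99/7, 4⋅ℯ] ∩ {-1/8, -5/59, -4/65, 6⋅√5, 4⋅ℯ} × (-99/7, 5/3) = {4⋅ℯ} × (-1/8, 5/3)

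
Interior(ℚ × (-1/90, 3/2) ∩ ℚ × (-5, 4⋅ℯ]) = ∅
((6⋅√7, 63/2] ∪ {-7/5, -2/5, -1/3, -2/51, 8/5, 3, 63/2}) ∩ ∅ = ∅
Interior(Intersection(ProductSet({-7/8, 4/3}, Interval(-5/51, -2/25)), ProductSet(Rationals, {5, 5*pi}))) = EmptySet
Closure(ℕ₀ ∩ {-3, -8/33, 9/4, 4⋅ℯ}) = ∅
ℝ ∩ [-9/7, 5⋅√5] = [-9/7, 5⋅√5]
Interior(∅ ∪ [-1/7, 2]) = (-1/7, 2)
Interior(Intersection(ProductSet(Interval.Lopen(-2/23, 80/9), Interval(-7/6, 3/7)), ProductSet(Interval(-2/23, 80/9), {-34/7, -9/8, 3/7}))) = EmptySet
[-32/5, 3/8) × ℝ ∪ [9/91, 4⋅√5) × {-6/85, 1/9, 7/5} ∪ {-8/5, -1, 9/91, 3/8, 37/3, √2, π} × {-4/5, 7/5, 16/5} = ([-32/5, 3/8) × ℝ) ∪ ([9/91, 4⋅√5) × {-6/85, 1/9, 7/5}) ∪ ({-8/5, -1, 9/91, 3/8, 37/3, √2, π} × {-4/5, 7/5, 16/5})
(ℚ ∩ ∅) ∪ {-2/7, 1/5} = {-2/7, 1/5}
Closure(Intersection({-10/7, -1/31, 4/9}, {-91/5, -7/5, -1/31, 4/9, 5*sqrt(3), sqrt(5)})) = {-1/31, 4/9}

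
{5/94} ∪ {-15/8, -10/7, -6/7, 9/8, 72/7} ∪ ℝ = ℝ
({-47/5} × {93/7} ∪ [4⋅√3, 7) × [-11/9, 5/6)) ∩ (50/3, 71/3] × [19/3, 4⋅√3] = ∅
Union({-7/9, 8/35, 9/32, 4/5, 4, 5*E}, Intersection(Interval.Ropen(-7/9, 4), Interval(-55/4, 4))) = Union({5*E}, Interval(-7/9, 4))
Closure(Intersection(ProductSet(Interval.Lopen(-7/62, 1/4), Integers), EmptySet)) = EmptySet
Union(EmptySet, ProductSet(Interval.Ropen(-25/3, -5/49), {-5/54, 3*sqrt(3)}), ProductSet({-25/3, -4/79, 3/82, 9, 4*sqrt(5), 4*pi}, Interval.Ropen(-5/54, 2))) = Union(ProductSet({-25/3, -4/79, 3/82, 9, 4*sqrt(5), 4*pi}, Interval.Ropen(-5/54, 2)), ProductSet(Interval.Ropen(-25/3, -5/49), {-5/54, 3*sqrt(3)}))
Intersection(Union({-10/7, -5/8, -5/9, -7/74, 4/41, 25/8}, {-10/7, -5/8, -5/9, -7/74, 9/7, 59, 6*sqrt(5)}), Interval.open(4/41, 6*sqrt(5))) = {9/7, 25/8}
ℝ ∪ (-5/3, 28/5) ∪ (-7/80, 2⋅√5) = (-∞, ∞)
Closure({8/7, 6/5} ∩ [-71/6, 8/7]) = {8/7}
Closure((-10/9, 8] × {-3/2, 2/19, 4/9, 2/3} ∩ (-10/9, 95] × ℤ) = ∅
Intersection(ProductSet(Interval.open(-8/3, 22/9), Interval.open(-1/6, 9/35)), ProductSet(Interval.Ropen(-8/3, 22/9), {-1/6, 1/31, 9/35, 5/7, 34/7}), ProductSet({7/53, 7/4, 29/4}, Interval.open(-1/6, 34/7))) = ProductSet({7/53, 7/4}, {1/31})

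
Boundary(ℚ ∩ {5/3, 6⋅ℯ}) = {5/3}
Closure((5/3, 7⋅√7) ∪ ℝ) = (-∞, ∞)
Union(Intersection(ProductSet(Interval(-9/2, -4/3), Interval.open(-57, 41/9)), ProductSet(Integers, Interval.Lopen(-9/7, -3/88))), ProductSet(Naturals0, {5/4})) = Union(ProductSet(Naturals0, {5/4}), ProductSet(Range(-4, -1, 1), Interval.Lopen(-9/7, -3/88)))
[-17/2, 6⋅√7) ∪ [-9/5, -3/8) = [-17/2, 6⋅√7)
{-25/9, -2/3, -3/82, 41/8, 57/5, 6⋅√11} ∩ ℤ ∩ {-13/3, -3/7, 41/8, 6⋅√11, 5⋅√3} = ∅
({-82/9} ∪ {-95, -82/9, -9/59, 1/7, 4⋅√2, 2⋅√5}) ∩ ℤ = {-95}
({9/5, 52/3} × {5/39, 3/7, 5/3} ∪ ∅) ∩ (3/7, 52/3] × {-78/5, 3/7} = {9/5, 52/3} × {3/7}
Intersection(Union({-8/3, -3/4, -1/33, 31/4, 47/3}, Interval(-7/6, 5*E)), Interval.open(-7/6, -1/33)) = Interval.open(-7/6, -1/33)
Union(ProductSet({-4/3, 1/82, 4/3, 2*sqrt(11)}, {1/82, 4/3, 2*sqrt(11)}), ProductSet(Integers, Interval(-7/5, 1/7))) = Union(ProductSet({-4/3, 1/82, 4/3, 2*sqrt(11)}, {1/82, 4/3, 2*sqrt(11)}), ProductSet(Integers, Interval(-7/5, 1/7)))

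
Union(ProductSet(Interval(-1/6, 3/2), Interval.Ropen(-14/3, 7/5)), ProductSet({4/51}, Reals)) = Union(ProductSet({4/51}, Reals), ProductSet(Interval(-1/6, 3/2), Interval.Ropen(-14/3, 7/5)))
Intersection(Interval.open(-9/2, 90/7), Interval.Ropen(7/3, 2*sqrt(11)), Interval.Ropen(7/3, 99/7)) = Interval.Ropen(7/3, 2*sqrt(11))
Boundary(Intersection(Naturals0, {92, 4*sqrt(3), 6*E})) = {92}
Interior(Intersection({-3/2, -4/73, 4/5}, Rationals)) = EmptySet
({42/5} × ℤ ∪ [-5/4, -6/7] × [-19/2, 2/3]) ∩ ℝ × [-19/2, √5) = ({42/5} × {-9, -8, …, 2}) ∪ ([-5/4, -6/7] × [-19/2, 2/3])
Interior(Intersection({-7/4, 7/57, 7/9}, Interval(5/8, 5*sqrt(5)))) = EmptySet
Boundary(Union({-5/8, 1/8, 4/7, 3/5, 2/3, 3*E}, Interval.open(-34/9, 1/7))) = {-34/9, 1/7, 4/7, 3/5, 2/3, 3*E}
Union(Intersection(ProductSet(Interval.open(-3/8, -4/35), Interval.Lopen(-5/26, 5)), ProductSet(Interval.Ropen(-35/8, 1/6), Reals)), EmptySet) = ProductSet(Interval.open(-3/8, -4/35), Interval.Lopen(-5/26, 5))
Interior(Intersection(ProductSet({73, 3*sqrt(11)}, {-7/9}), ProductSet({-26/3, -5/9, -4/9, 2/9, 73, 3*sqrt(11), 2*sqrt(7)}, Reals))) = EmptySet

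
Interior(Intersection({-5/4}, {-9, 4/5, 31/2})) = EmptySet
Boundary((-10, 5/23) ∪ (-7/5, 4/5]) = {-10, 4/5}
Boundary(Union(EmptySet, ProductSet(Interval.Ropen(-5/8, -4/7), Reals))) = ProductSet({-5/8, -4/7}, Reals)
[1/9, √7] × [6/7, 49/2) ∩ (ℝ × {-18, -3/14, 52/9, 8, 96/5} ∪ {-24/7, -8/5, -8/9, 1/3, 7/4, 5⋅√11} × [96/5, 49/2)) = ({1/3, 7/4} × [96/5, 49/2)) ∪ ([1/9, √7] × {52/9, 8, 96/5})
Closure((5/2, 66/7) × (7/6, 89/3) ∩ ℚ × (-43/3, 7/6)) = ∅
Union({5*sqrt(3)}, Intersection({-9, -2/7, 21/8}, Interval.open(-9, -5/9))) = {5*sqrt(3)}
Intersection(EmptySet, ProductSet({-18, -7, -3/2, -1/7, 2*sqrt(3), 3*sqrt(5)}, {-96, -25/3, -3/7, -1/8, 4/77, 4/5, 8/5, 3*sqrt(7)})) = EmptySet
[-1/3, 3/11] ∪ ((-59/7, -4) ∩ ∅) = [-1/3, 3/11]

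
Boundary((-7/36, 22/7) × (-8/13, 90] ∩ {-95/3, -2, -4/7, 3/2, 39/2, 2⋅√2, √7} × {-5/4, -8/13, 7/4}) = {3/2, 2⋅√2, √7} × {7/4}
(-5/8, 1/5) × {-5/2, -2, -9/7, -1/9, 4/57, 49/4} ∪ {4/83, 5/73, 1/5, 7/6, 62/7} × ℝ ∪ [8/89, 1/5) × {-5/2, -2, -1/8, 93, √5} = ({4/83, 5/73, 1/5, 7/6, 62/7} × ℝ) ∪ ((-5/8, 1/5) × {-5/2, -2, -9/7, -1/9, 4/57, 49/4}) ∪ ([8/89, 1/5) × {-5/2, -2, -1/8, 93, √5})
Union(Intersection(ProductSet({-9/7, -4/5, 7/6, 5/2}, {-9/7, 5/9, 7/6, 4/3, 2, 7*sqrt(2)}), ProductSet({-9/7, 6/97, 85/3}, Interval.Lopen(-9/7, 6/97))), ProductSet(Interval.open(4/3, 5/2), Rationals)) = ProductSet(Interval.open(4/3, 5/2), Rationals)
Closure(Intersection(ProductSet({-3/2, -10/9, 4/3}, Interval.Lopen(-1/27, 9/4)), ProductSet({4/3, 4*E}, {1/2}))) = ProductSet({4/3}, {1/2})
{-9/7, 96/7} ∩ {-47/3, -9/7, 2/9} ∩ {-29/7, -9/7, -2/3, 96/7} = {-9/7}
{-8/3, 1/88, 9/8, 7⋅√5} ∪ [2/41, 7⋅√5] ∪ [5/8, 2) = {-8/3, 1/88} ∪ [2/41, 7⋅√5]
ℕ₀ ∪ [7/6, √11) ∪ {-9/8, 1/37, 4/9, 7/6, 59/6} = {-9/8, 1/37, 4/9, 59/6} ∪ ℕ₀ ∪ [7/6, √11)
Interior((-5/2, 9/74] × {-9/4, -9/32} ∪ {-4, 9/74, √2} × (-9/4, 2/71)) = ∅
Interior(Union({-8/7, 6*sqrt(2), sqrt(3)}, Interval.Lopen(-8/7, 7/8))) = Interval.open(-8/7, 7/8)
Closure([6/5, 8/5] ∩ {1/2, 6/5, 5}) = {6/5}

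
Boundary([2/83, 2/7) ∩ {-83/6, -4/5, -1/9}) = ∅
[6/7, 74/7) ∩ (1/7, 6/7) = ∅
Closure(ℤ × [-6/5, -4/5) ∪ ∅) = ℤ × [-6/5, -4/5]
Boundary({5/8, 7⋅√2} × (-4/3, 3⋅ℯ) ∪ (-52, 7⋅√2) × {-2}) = ([-52, 7⋅√2] × {-2}) ∪ ({5/8, 7⋅√2} × [-4/3, 3⋅ℯ])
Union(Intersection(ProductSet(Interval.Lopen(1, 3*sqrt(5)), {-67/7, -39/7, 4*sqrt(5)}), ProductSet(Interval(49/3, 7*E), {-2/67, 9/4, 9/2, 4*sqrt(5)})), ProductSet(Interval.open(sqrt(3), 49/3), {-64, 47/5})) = ProductSet(Interval.open(sqrt(3), 49/3), {-64, 47/5})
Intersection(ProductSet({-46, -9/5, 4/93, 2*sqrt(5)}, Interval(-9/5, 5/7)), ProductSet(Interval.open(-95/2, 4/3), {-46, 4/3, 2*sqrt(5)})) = EmptySet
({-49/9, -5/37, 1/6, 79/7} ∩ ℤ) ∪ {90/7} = {90/7}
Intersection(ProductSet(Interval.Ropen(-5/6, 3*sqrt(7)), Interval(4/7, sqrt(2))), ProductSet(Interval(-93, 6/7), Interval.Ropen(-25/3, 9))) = ProductSet(Interval(-5/6, 6/7), Interval(4/7, sqrt(2)))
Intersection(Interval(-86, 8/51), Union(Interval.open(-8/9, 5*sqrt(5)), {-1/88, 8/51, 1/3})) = Interval.Lopen(-8/9, 8/51)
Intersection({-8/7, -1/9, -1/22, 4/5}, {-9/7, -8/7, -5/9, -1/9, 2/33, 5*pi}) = {-8/7, -1/9}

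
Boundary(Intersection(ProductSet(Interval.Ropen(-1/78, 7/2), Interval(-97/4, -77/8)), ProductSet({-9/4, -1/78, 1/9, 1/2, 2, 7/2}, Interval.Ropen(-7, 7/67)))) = EmptySet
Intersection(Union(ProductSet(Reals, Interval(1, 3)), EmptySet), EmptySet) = EmptySet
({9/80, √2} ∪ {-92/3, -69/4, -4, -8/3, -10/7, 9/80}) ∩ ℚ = {-92/3, -69/4, -4, -8/3, -10/7, 9/80}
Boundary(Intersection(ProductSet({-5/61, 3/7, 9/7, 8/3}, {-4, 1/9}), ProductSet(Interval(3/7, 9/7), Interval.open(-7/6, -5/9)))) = EmptySet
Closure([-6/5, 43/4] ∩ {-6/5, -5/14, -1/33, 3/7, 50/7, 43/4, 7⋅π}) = {-6/5, -5/14, -1/33, 3/7, 50/7, 43/4}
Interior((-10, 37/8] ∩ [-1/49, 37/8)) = (-1/49, 37/8)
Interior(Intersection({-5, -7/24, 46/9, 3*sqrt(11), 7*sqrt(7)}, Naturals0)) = EmptySet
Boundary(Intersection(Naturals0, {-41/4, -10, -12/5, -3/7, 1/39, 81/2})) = EmptySet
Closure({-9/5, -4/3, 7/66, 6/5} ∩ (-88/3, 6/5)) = {-9/5, -4/3, 7/66}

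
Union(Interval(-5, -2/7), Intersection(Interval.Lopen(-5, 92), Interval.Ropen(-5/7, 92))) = Interval.Ropen(-5, 92)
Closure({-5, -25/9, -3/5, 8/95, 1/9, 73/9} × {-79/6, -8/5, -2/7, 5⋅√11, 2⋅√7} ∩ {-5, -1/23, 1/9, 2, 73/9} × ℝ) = {-5, 1/9, 73/9} × {-79/6, -8/5, -2/7, 5⋅√11, 2⋅√7}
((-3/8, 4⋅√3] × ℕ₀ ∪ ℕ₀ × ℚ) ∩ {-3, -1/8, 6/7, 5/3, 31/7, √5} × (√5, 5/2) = ∅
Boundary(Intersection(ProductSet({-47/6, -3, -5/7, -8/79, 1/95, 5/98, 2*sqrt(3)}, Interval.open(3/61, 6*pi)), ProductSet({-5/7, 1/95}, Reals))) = ProductSet({-5/7, 1/95}, Interval(3/61, 6*pi))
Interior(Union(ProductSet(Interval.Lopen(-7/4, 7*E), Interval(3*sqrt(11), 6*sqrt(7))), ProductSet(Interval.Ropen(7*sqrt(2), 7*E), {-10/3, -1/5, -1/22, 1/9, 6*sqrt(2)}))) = ProductSet(Interval.open(-7/4, 7*E), Interval.open(3*sqrt(11), 6*sqrt(7)))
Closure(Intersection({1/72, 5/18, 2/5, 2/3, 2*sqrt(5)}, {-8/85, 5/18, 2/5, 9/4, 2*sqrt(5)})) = {5/18, 2/5, 2*sqrt(5)}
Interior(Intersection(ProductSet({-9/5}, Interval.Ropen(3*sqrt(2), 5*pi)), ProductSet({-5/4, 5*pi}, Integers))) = EmptySet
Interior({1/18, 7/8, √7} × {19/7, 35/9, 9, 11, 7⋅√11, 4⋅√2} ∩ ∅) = ∅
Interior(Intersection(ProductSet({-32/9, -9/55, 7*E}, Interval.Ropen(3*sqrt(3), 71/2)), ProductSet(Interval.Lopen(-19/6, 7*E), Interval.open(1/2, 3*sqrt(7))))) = EmptySet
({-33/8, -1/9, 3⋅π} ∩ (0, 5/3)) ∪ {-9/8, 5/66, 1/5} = {-9/8, 5/66, 1/5}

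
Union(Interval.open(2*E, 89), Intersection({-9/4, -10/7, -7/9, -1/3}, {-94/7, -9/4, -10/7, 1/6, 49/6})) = Union({-9/4, -10/7}, Interval.open(2*E, 89))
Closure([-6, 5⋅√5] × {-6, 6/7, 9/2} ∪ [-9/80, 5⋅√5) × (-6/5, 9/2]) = ({-9/80, 5⋅√5} × [-6/5, 9/2]) ∪ ([-9/80, 5⋅√5] × {-6/5, 9/2}) ∪ ([-6, 5⋅√5] × {-6, 6/7, 9/2}) ∪ ([-9/80, 5⋅√5) × (-6/5, 9/2])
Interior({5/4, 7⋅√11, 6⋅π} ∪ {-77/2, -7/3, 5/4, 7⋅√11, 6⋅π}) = ∅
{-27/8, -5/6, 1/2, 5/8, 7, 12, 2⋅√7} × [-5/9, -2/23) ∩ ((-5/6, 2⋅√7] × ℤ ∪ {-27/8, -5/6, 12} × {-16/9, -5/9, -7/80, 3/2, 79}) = {-27/8, -5/6, 12} × {-5/9, -7/80}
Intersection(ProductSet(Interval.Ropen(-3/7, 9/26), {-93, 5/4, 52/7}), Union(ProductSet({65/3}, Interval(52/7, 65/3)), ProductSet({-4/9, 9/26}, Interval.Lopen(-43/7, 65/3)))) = EmptySet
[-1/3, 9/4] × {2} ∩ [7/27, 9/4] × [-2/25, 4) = [7/27, 9/4] × {2}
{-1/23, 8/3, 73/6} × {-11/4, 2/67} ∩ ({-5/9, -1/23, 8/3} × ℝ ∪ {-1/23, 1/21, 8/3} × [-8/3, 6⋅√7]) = {-1/23, 8/3} × {-11/4, 2/67}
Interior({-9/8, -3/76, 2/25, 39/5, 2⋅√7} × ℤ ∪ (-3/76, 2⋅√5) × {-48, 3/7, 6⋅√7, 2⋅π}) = ∅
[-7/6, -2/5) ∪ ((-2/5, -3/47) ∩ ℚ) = [-7/6, -2/5) ∪ (ℚ ∩ (-2/5, -3/47))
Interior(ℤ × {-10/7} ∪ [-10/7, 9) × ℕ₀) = ∅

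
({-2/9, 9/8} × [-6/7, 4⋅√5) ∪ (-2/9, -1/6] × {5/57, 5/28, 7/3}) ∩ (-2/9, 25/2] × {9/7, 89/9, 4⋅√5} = {9/8} × {9/7}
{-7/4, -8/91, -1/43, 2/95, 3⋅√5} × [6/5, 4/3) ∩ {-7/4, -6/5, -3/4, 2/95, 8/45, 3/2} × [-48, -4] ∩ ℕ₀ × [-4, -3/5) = ∅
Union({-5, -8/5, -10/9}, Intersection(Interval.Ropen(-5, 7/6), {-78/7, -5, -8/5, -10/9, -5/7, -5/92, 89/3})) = {-5, -8/5, -10/9, -5/7, -5/92}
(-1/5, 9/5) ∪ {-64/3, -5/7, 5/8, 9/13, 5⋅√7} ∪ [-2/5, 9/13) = {-64/3, -5/7, 5⋅√7} ∪ [-2/5, 9/5)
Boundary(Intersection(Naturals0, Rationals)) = Naturals0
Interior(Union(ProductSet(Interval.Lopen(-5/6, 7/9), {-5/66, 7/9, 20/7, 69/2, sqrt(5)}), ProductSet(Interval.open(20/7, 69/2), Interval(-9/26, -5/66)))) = ProductSet(Interval.open(20/7, 69/2), Interval.open(-9/26, -5/66))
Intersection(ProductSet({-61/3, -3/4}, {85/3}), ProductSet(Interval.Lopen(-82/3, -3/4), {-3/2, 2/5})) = EmptySet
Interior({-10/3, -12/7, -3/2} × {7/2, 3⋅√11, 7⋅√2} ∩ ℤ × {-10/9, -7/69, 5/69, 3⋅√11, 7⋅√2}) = ∅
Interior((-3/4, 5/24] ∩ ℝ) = (-3/4, 5/24)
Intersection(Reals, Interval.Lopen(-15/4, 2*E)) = Interval.Lopen(-15/4, 2*E)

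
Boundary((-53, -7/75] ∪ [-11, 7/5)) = {-53, 7/5}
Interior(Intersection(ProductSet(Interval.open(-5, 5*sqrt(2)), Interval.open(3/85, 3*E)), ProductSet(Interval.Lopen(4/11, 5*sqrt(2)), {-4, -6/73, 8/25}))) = EmptySet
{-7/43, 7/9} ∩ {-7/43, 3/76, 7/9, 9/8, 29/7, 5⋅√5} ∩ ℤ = ∅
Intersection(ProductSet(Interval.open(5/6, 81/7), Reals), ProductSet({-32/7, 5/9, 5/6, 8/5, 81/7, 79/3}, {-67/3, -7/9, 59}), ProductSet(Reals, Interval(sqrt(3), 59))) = ProductSet({8/5}, {59})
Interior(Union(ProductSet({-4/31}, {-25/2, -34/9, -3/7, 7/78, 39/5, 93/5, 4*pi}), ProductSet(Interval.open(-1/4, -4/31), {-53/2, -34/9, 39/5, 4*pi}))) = EmptySet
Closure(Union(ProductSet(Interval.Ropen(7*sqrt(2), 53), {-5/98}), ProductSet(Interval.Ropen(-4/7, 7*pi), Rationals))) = Union(ProductSet(Interval(-4/7, 7*pi), Reals), ProductSet(Interval(7*sqrt(2), 53), {-5/98}))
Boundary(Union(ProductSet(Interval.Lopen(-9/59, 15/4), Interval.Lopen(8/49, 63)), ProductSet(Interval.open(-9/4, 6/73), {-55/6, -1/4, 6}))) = Union(ProductSet({-9/59, 15/4}, Interval(8/49, 63)), ProductSet(Interval(-9/4, -9/59), {-55/6, -1/4, 6}), ProductSet(Interval(-9/4, 6/73), {-55/6, -1/4}), ProductSet(Interval(-9/59, 15/4), {8/49, 63}))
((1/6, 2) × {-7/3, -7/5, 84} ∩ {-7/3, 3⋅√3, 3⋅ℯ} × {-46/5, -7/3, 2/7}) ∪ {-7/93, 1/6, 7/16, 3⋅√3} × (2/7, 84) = {-7/93, 1/6, 7/16, 3⋅√3} × (2/7, 84)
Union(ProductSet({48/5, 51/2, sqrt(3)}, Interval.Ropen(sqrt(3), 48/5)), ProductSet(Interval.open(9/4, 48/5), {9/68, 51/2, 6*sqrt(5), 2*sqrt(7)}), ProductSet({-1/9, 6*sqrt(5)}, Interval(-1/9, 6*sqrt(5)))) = Union(ProductSet({-1/9, 6*sqrt(5)}, Interval(-1/9, 6*sqrt(5))), ProductSet({48/5, 51/2, sqrt(3)}, Interval.Ropen(sqrt(3), 48/5)), ProductSet(Interval.open(9/4, 48/5), {9/68, 51/2, 6*sqrt(5), 2*sqrt(7)}))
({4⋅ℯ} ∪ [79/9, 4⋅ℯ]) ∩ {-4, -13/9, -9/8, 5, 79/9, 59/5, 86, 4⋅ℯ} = {79/9, 4⋅ℯ}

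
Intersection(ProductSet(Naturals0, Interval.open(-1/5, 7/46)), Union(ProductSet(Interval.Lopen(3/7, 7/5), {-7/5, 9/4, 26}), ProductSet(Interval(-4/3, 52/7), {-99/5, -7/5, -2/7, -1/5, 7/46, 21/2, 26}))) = EmptySet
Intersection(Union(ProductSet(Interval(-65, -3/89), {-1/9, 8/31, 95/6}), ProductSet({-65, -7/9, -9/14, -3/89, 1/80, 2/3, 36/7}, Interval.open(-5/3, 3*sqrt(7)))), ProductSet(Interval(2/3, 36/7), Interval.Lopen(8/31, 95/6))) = ProductSet({2/3, 36/7}, Interval.open(8/31, 3*sqrt(7)))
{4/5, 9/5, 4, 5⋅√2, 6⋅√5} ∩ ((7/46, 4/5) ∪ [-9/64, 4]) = {4/5, 9/5, 4}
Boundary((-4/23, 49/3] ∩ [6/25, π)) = {6/25, π}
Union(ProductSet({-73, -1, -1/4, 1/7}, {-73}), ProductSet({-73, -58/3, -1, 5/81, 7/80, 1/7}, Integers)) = Union(ProductSet({-73, -1, -1/4, 1/7}, {-73}), ProductSet({-73, -58/3, -1, 5/81, 7/80, 1/7}, Integers))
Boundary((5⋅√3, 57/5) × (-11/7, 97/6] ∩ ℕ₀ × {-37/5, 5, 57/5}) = {9, 10, 11} × {5, 57/5}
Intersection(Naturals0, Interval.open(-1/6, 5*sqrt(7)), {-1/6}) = EmptySet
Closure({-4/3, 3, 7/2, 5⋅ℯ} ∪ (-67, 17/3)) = [-67, 17/3] ∪ {5⋅ℯ}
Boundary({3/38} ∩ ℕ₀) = ∅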